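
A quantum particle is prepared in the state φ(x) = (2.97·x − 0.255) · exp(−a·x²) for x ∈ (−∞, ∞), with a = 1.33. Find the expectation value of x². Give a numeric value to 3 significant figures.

0.550

⟨x²⟩ = ∫ x²·|φ|² dx / ∫|φ|² dx (integrals over the domain).
Expand each integrand as polynomial × e^(−2ax²) and use ∫x^(2j)·e^(−2ax²) dx = (2j−1)!!/(4a)^j · √(π/(2a)), odd powers → 0; here √(π/(2a)) = 1.0868.
State is unnormalized: ∫|φ|² dx = 1.8726, and ∫φ*·x²·φ dx = 1.0294, so ⟨x²⟩ = 1.0294 / 1.8726.
⟨x²⟩ = 0.54972.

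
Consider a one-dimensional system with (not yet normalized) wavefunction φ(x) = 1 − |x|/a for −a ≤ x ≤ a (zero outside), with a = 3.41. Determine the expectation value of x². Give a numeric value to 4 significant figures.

1.163

⟨x²⟩ = ∫ x²·|φ|² dx / ∫|φ|² dx (integrals over the domain).
φ is even, so ∫ over [−a, a] = 2∫₀ᵃ with φ = 1 − x/a there: ∫₀ᵃ (1 − x/a)² dx = a/3, ∫₀ᵃ x²(1 − x/a)² dx = a³/30, ∫₀ᵃ x⁴(1 − x/a)² dx = a⁵/105.
State is unnormalized: ∫|φ|² dx = 2.2733, and ∫φ*·x²·φ dx = 2.6435, so ⟨x²⟩ = 2.6435 / 2.2733.
⟨x²⟩ = 1.1628.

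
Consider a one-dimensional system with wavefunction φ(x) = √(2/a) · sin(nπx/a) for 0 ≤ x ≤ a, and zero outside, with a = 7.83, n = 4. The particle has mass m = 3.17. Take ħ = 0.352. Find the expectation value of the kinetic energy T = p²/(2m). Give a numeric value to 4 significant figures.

0.05034

T = −(ħ²/2m) d²/dx², so ⟨T⟩ = −(ħ²/2m) ∫ φ*·φ'' dx; with m = 3.17.
d/dx sin(nπx/a) = (nπ/a)·cos(nπx/a) and d²/dx² sin(nπx/a) = −(nπ/a)²·sin(nπx/a); on 0 ≤ x ≤ a, ∫sin²(nπx/a) dx = a/2 and ∫sin(nπx/a)·cos(nπx/a) dx = 0.
⟨T⟩ = 0.050338.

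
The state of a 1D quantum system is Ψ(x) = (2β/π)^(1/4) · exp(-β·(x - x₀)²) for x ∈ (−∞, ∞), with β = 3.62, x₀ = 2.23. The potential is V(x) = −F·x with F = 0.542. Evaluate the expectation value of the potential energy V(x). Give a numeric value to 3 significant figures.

⟨V⟩ = ∫ V(x)·|Ψ|² dx.
Gaussian moments (u = x − x₀): ∫u^(2j)·e^(−2βu²) du = (2j−1)!!/(4β)^j · √(π/(2β)), odd powers integrate to 0; here √(π/(2β)) = 0.65873.
⟨V⟩ = -1.2087.

-1.21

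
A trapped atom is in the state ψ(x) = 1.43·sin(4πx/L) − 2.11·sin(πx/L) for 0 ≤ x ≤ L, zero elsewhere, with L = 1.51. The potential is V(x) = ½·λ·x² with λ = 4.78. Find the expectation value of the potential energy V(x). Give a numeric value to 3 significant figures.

⟨V⟩ = ∫ V(x)·|ψ|² dx / ∫|ψ|² dx.
On 0 ≤ x ≤ L (j ≠ l): ∫sin²(jπx/L) dx = L/2, ∫sin(jπx/L)·sin(lπx/L) dx = 0; diagonal moments ∫x·sin²(jπx/L) dx = L²/4, ∫x²·sin²(jπx/L) dx = L³·(1/6 − 1/(4j²π²)); cross terms ∫x·sin(jπx/L)·sin(lπx/L) dx = 0 for j + l even and −4jlL²/(π²(j² − l²)²) for j + l odd, ∫x²·sin(jπx/L)·sin(lπx/L) dx = (−1)^(j+l)·4jlL³/(π²(j² − l²)²); higher powers the same way via product-to-sum and parts.
State is unnormalized: ∫|ψ|² dx = 4.9052, and ∫ψ*·V(x)·ψ dx = 8.3134, so ⟨V⟩ = 8.3134 / 4.9052.
⟨V⟩ = 1.6948.

1.69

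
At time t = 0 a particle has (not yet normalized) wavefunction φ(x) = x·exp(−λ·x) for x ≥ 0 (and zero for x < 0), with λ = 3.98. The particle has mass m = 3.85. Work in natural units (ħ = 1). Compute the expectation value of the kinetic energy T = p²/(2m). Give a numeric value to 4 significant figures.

T = −(ħ²/2m) d²/dx², so ⟨T⟩ = −(ħ²/2m) ∫ φ*·φ'' dx / ∫|φ|² dx; with m = 3.85.
Differentiate x·exp(−λ·x) with the product rule; every integrand then reduces to terms xʲ·e^(−2λx) on [0, ∞), with ∫₀^∞ xʲ·e^(−2λx) dx = j!/(2λ)^(j+1).
State is unnormalized: ∫|φ|² dx = 0.0039654, and ∫φ*·(−ħ²/2m · φ'') dx = 0.0081577, so ⟨T⟩ = 0.0081577 / 0.0039654.
⟨T⟩ = 2.0572.

2.057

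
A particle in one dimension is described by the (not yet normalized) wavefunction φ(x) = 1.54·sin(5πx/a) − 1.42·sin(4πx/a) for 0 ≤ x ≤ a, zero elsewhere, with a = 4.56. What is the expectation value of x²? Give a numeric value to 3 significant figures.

11.0

⟨x²⟩ = ∫ x²·|φ|² dx / ∫|φ|² dx (integrals over the domain).
On 0 ≤ x ≤ a (j ≠ l): ∫sin²(jπx/a) dx = a/2, ∫sin(jπx/a)·sin(lπx/a) dx = 0; diagonal moments ∫x·sin²(jπx/a) dx = a²/4, ∫x²·sin²(jπx/a) dx = a³·(1/6 − 1/(4j²π²)); cross terms ∫x·sin(jπx/a)·sin(lπx/a) dx = 0 for j + l even and −4jla²/(π²(j² − l²)²) for j + l odd, ∫x²·sin(jπx/a)·sin(lπx/a) dx = (−1)^(j+l)·4jla³/(π²(j² − l²)²); higher powers the same way via product-to-sum and parts.
State is unnormalized: ∫|φ|² dx = 10.005, and ∫φ*·x²·φ dx = 110.31, so ⟨x²⟩ = 110.31 / 10.005.
⟨x²⟩ = 11.026.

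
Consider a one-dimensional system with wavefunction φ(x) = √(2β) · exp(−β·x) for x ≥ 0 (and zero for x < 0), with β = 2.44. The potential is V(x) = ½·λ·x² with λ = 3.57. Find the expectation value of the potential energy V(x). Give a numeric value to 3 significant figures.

⟨V⟩ = ∫ V(x)·|φ|² dx.
Every integrand reduces to terms xʲ·e^(−2βx) on [0, ∞); use ∫₀^∞ xʲ·e^(−2βx) dx = j!/(2β)^(j+1).
⟨V⟩ = 0.14991.

0.150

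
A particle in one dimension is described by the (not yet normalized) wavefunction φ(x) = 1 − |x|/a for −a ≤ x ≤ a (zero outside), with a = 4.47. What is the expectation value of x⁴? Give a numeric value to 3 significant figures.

11.4

⟨x⁴⟩ = ∫ x⁴·|φ|² dx / ∫|φ|² dx (integrals over the domain).
φ is even, so ∫ over [−a, a] = 2∫₀ᵃ with φ = 1 − x/a there: ∫₀ᵃ (1 − x/a)² dx = a/3, ∫₀ᵃ x²(1 − x/a)² dx = a³/30, ∫₀ᵃ x⁴(1 − x/a)² dx = a⁵/105.
State is unnormalized: ∫|φ|² dx = 2.9800, and ∫φ*·x⁴·φ dx = 33.992, so ⟨x⁴⟩ = 33.992 / 2.9800.
⟨x⁴⟩ = 11.407.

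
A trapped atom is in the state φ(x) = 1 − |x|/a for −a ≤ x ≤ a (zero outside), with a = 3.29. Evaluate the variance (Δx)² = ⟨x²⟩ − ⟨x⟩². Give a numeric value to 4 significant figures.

Compute ⟨x⟩ and ⟨x²⟩ separately, then (Δx)² = ⟨x²⟩ − ⟨x⟩².
φ is even, so ∫ over [−a, a] = 2∫₀ᵃ with φ = 1 − x/a there: ∫₀ᵃ (1 − x/a)² dx = a/3, ∫₀ᵃ x²(1 − x/a)² dx = a³/30, ∫₀ᵃ x⁴(1 − x/a)² dx = a⁵/105.
Normalization: ∫|φ|² dx = 2.1933.
⟨x⟩ = 0.0000 and ⟨x²⟩ = 1.0824.
(Δx)² = 1.0824 − (0.0000)² = 1.0824.

1.082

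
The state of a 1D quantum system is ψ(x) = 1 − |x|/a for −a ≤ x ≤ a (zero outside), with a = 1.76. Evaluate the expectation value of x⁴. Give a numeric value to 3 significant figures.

⟨x⁴⟩ = ∫ x⁴·|ψ|² dx / ∫|ψ|² dx (integrals over the domain).
ψ is even, so ∫ over [−a, a] = 2∫₀ᵃ with ψ = 1 − x/a there: ∫₀ᵃ (1 − x/a)² dx = a/3, ∫₀ᵃ x²(1 − x/a)² dx = a³/30, ∫₀ᵃ x⁴(1 − x/a)² dx = a⁵/105.
State is unnormalized: ∫|ψ|² dx = 1.1733, and ∫ψ*·x⁴·ψ dx = 0.32167, so ⟨x⁴⟩ = 0.32167 / 1.1733.
⟨x⁴⟩ = 0.27415.

0.274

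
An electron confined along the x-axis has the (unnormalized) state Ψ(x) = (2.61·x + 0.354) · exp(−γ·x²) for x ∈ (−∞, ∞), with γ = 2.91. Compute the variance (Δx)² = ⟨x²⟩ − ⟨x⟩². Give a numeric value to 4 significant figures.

0.1775

Compute ⟨x⟩ and ⟨x²⟩ separately, then (Δx)² = ⟨x²⟩ − ⟨x⟩².
Expand each integrand as polynomial × e^(−2γx²) and use ∫x^(2j)·e^(−2γx²) dx = (2j−1)!!/(4γ)^j · √(π/(2γ)), odd powers → 0; here √(π/(2γ)) = 0.73471.
Normalization: ∫|Ψ|² dx = 0.52204.
⟨x⟩ = 0.22342 and ⟨x²⟩ = 0.22743.
(Δx)² = 0.22743 − (0.22342)² = 0.17751.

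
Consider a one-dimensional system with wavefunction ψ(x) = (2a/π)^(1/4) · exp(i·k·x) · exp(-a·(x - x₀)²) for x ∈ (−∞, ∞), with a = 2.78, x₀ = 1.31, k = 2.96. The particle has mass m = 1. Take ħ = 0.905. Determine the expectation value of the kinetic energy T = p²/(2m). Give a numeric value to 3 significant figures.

T = −(ħ²/2m) d²/dx², so ⟨T⟩ = −(ħ²/2m) ∫ ψ*·ψ'' dx; with m = 1.
Gaussian moments (u = x − x₀): ∫u^(2j)·e^(−2au²) du = (2j−1)!!/(4a)^j · √(π/(2a)), odd powers integrate to 0; here √(π/(2a)) = 0.75169. Derivatives: ψ′ = (ik − 2au)·ψ, ψ″ = ((ik − 2au)² − 2a)·ψ; the odd-in-u pieces drop out.
⟨T⟩ = 4.7264.

4.73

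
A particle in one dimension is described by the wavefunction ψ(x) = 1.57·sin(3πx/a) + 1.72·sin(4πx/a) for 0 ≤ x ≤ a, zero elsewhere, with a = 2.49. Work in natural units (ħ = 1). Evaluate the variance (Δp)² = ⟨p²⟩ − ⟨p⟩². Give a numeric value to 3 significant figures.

20.4

Compute ⟨p⟩ and ⟨p²⟩ separately; (Δp)² = ⟨p²⟩ − ⟨p⟩².
d²/dx² sin(jπx/a) = −(jπ/a)²·sin(jπx/a); on 0 ≤ x ≤ a, ∫sin²(jπx/a) dx = a/2 and ∫sin(jπx/a)·sin(lπx/a) dx = 0 for j ≠ l, so only diagonal terms survive in ∫|ψ|² and ∫ψ·ψ″; ∫ψ·ψ′ dx = [ψ²/2] between the walls = 0.
Normalization: ∫|ψ|² dx = 6.7520.
⟨p⟩ = 0.0000 and ⟨p²⟩ = 20.405.
(Δp)² = 20.405 − (0.0000)² = 20.405.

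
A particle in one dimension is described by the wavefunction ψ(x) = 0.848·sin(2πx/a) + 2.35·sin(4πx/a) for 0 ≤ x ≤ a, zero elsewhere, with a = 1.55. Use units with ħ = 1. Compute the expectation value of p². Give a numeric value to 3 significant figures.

60.0

p² ψ = −ħ² d²ψ/dx²; ⟨p²⟩ = −ħ² ∫ ψ*·ψ'' dx / ∫|ψ|² dx.
d²/dx² sin(jπx/a) = −(jπ/a)²·sin(jπx/a); on 0 ≤ x ≤ a, ∫sin²(jπx/a) dx = a/2 and ∫sin(jπx/a)·sin(lπx/a) dx = 0 for j ≠ l, so only diagonal terms survive in ∫|ψ|² and ∫ψ·ψ″; ∫ψ·ψ′ dx = [ψ²/2] between the walls = 0.
State is unnormalized: ∫|ψ|² dx = 4.8372, and ∫ψ*·(−ħ² ψ'') dx = 290.47, so ⟨p²⟩ = 290.47 / 4.8372.
⟨p²⟩ = 60.049.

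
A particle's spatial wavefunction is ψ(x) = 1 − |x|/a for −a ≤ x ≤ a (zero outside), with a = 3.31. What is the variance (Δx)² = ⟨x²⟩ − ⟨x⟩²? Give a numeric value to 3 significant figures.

1.10

Compute ⟨x⟩ and ⟨x²⟩ separately, then (Δx)² = ⟨x²⟩ − ⟨x⟩².
ψ is even, so ∫ over [−a, a] = 2∫₀ᵃ with ψ = 1 − x/a there: ∫₀ᵃ (1 − x/a)² dx = a/3, ∫₀ᵃ x²(1 − x/a)² dx = a³/30, ∫₀ᵃ x⁴(1 − x/a)² dx = a⁵/105.
Normalization: ∫|ψ|² dx = 2.2067.
⟨x⟩ = 0.0000 and ⟨x²⟩ = 1.0956.
(Δx)² = 1.0956 − (0.0000)² = 1.0956.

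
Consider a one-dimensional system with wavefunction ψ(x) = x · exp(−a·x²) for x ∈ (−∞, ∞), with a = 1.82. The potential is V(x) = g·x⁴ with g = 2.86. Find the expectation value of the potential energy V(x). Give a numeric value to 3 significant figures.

⟨V⟩ = ∫ V(x)·|ψ|² dx / ∫|ψ|² dx.
Expand each integrand as polynomial × e^(−2ax²) and use ∫x^(2j)·e^(−2ax²) dx = (2j−1)!!/(4a)^j · √(π/(2a)), odd powers → 0; here √(π/(2a)) = 0.92902.
State is unnormalized: ∫|ψ|² dx = 0.12761, and ∫ψ*·V(x)·ψ dx = 0.10330, so ⟨V⟩ = 0.10330 / 0.12761.
⟨V⟩ = 0.80946.

0.809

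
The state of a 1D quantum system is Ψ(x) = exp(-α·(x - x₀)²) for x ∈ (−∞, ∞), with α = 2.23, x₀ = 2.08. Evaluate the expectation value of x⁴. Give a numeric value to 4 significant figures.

21.67

⟨x⁴⟩ = ∫ x⁴·|Ψ|² dx / ∫|Ψ|² dx (integrals over the domain).
Gaussian moments (u = x − x₀): ∫u^(2j)·e^(−2αu²) du = (2j−1)!!/(4α)^j · √(π/(2α)), odd powers integrate to 0; here √(π/(2α)) = 0.83928.
State is unnormalized: ∫|Ψ|² dx = 0.83928, and ∫Ψ*·x⁴·Ψ dx = 18.184, so ⟨x⁴⟩ = 18.184 / 0.83928.
⟨x⁴⟩ = 21.666.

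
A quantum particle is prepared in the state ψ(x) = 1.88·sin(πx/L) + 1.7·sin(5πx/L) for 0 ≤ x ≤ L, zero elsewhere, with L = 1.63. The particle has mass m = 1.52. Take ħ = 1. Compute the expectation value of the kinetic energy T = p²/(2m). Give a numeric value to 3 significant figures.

T = −(ħ²/2m) d²/dx², so ⟨T⟩ = −(ħ²/2m) ∫ ψ*·ψ'' dx / ∫|ψ|² dx; with m = 1.52.
d²/dx² sin(jπx/L) = −(jπ/L)²·sin(jπx/L); on 0 ≤ x ≤ L, ∫sin²(jπx/L) dx = L/2 and ∫sin(jπx/L)·sin(lπx/L) dx = 0 for j ≠ l, so only diagonal terms survive in ∫|ψ|² and ∫ψ·ψ″; ∫ψ·ψ′ dx = [ψ²/2] between the walls = 0.
State is unnormalized: ∫|ψ|² dx = 5.2359, and ∫ψ*·(−ħ²/2m · ψ'') dx = 75.472, so ⟨T⟩ = 75.472 / 5.2359.
⟨T⟩ = 14.414.

14.4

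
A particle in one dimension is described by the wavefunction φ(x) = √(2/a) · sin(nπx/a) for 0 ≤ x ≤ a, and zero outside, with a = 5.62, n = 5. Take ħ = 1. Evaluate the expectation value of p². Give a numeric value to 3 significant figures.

p² φ = −ħ² d²φ/dx²; ⟨p²⟩ = −ħ² ∫ φ*·φ'' dx.
d/dx sin(nπx/a) = (nπ/a)·cos(nπx/a) and d²/dx² sin(nπx/a) = −(nπ/a)²·sin(nπx/a); on 0 ≤ x ≤ a, ∫sin²(nπx/a) dx = a/2 and ∫sin(nπx/a)·cos(nπx/a) dx = 0.
⟨p²⟩ = 7.8121.

7.81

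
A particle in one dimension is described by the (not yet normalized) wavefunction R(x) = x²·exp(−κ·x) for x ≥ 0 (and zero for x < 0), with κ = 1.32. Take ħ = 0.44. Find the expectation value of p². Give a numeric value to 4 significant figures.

0.1124

p² R = −ħ² d²R/dx²; ⟨p²⟩ = −ħ² ∫ R*·R'' dx / ∫|R|² dx.
Differentiate x²·exp(−κ·x) with the product rule; every integrand then reduces to terms xʲ·e^(−2κx) on [0, ∞), with ∫₀^∞ xʲ·e^(−2κx) dx = j!/(2κ)^(j+1).
State is unnormalized: ∫|R|² dx = 0.18715, and ∫R*·(−ħ² R'') dx = 0.021044, so ⟨p²⟩ = 0.021044 / 0.18715.
⟨p²⟩ = 0.11244.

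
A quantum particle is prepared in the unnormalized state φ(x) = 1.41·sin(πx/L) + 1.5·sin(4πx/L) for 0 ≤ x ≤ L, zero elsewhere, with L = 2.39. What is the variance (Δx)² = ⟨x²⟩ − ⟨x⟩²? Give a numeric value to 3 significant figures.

0.329

Compute ⟨x⟩ and ⟨x²⟩ separately, then (Δx)² = ⟨x²⟩ − ⟨x⟩².
On 0 ≤ x ≤ L (j ≠ l): ∫sin²(jπx/L) dx = L/2, ∫sin(jπx/L)·sin(lπx/L) dx = 0; diagonal moments ∫x·sin²(jπx/L) dx = L²/4, ∫x²·sin²(jπx/L) dx = L³·(1/6 − 1/(4j²π²)); cross terms ∫x·sin(jπx/L)·sin(lπx/L) dx = 0 for j + l even and −4jlL²/(π²(j² − l²)²) for j + l odd, ∫x²·sin(jπx/L)·sin(lπx/L) dx = (−1)^(j+l)·4jlL³/(π²(j² − l²)²); higher powers the same way via product-to-sum and parts.
Normalization: ∫|φ|² dx = 5.0645.
⟨x⟩ = 1.1606 and ⟨x²⟩ = 1.6765.
(Δx)² = 1.6765 − (1.1606)² = 0.32948.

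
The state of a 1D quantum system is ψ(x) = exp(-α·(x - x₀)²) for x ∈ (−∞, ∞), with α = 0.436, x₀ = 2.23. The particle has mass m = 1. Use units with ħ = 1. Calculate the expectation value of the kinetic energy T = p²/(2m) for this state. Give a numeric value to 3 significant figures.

T = −(ħ²/2m) d²/dx², so ⟨T⟩ = −(ħ²/2m) ∫ ψ*·ψ'' dx / ∫|ψ|² dx; with m = 1.
Gaussian moments (u = x − x₀): ∫u^(2j)·e^(−2αu²) du = (2j−1)!!/(4α)^j · √(π/(2α)), odd powers integrate to 0; here √(π/(2α)) = 1.8981. Derivatives: d/dx e^(−αu²) = −2αu·e^(−αu²), d²/dx² e^(−αu²) = (4α²u² − 2α)·e^(−αu²).
State is unnormalized: ∫|ψ|² dx = 1.8981, and ∫ψ*·(−ħ²/2m · ψ'') dx = 0.41378, so ⟨T⟩ = 0.41378 / 1.8981.
⟨T⟩ = 0.21800.

0.218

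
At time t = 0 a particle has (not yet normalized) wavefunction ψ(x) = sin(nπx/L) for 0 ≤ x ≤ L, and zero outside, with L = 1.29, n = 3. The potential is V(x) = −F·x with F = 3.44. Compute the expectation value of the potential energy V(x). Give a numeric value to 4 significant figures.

-2.219

⟨V⟩ = ∫ V(x)·|ψ|² dx / ∫|ψ|² dx.
With sin²θ = (1 − cos2θ)/2 on 0 ≤ x ≤ L: ∫sin²(nπx/L) dx = L/2, ∫x·sin²(nπx/L) dx = L²/4, ∫x²·sin²(nπx/L) dx = L³·(1/6 − 1/(4n²π²)); higher powers xᵏ the same way, integrating xᵏ·cos(2nπx/L) by parts.
State is unnormalized: ∫|ψ|² dx = 0.64500, and ∫ψ*·V(x)·ψ dx = -1.4311, so ⟨V⟩ = -1.4311 / 0.64500.
⟨V⟩ = -2.2188.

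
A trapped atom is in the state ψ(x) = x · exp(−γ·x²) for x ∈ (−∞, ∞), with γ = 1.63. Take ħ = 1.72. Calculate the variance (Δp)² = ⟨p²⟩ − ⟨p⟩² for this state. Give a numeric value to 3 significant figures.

Compute ⟨p⟩ and ⟨p²⟩ separately; (Δp)² = ⟨p²⟩ − ⟨p⟩².
Expand each integrand as polynomial × e^(−2γx²) and use ∫x^(2j)·e^(−2γx²) dx = (2j−1)!!/(4γ)^j · √(π/(2γ)), odd powers → 0; here √(π/(2γ)) = 0.98167. Differentiate with the product rule, d/dx e^(−γx²) = −2γx·e^(−γx²).
Normalization: ∫|ψ|² dx = 0.15056.
⟨p⟩ = 0.0000 and ⟨p²⟩ = 14.467.
(Δp)² = 14.467 − (0.0000)² = 14.467.

14.5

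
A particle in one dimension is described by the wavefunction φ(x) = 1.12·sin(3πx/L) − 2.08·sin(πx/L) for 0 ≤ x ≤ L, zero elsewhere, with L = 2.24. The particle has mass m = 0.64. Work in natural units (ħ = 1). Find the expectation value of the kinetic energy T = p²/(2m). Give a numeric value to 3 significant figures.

T = −(ħ²/2m) d²/dx², so ⟨T⟩ = −(ħ²/2m) ∫ φ*·φ'' dx / ∫|φ|² dx; with m = 0.64.
d²/dx² sin(jπx/L) = −(jπ/L)²·sin(jπx/L); on 0 ≤ x ≤ L, ∫sin²(jπx/L) dx = L/2 and ∫sin(jπx/L)·sin(lπx/L) dx = 0 for j ≠ l, so only diagonal terms survive in ∫|φ|² and ∫φ·φ″; ∫φ·φ′ dx = [φ²/2] between the walls = 0.
State is unnormalized: ∫|φ|² dx = 6.2505, and ∫φ*·(−ħ²/2m · φ'') dx = 26.877, so ⟨T⟩ = 26.877 / 6.2505.
⟨T⟩ = 4.3000.

4.30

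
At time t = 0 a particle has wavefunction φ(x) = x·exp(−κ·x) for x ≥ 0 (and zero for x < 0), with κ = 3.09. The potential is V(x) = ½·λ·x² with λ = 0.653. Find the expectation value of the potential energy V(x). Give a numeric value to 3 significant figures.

⟨V⟩ = ∫ V(x)·|φ|² dx / ∫|φ|² dx.
Every integrand reduces to terms xʲ·e^(−2κx) on [0, ∞); use ∫₀^∞ xʲ·e^(−2κx) dx = j!/(2κ)^(j+1).
State is unnormalized: ∫|φ|² dx = 0.0084735, and ∫φ*·V(x)·φ dx = 0.00086926, so ⟨V⟩ = 0.00086926 / 0.0084735.
⟨V⟩ = 0.10259.

0.103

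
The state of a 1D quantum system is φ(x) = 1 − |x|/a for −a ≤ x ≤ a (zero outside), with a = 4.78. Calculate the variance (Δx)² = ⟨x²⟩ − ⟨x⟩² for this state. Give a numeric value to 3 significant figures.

2.28

Compute ⟨x⟩ and ⟨x²⟩ separately, then (Δx)² = ⟨x²⟩ − ⟨x⟩².
φ is even, so ∫ over [−a, a] = 2∫₀ᵃ with φ = 1 − x/a there: ∫₀ᵃ (1 − x/a)² dx = a/3, ∫₀ᵃ x²(1 − x/a)² dx = a³/30, ∫₀ᵃ x⁴(1 − x/a)² dx = a⁵/105.
Normalization: ∫|φ|² dx = 3.1867.
⟨x⟩ = 0.0000 and ⟨x²⟩ = 2.2848.
(Δx)² = 2.2848 − (0.0000)² = 2.2848.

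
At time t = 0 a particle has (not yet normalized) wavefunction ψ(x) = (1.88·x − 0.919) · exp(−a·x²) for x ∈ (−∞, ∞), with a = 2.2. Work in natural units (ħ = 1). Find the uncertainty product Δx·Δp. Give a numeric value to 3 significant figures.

Δx = √(⟨x²⟩−⟨x⟩²), Δp = √(⟨p²⟩−⟨p⟩²).
Expand each integrand as polynomial × e^(−2ax²) and use ∫x^(2j)·e^(−2ax²) dx = (2j−1)!!/(4a)^j · √(π/(2a)), odd powers → 0; here √(π/(2a)) = 0.84498. Differentiate with the product rule, d/dx e^(−ax²) = −2ax·e^(−ax²).
Normalization: ∫|ψ|² dx = 1.0530.
⟨x⟩ = -0.31509, ⟨x²⟩ = 0.18688 ⇒ Δx = 0.29598.
⟨p⟩ = 0.0000, ⟨p²⟩ = 3.6181 ⇒ Δp = 1.9021.
Δx·Δp = 0.56299.

0.563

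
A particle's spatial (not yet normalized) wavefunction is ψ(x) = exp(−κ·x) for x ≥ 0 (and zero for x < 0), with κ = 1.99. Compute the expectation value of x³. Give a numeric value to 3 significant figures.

⟨x³⟩ = ∫ x³·|ψ|² dx / ∫|ψ|² dx (integrals over the domain).
Every integrand reduces to terms xʲ·e^(−2κx) on [0, ∞); use ∫₀^∞ xʲ·e^(−2κx) dx = j!/(2κ)^(j+1).
State is unnormalized: ∫|ψ|² dx = 0.25126, and ∫ψ*·x³·ψ dx = 0.023912, so ⟨x³⟩ = 0.023912 / 0.25126.
⟨x³⟩ = 0.095170.

0.0952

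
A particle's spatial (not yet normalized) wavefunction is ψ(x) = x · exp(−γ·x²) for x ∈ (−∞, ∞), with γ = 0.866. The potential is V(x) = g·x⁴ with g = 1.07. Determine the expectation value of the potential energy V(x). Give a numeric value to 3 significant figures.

⟨V⟩ = ∫ V(x)·|ψ|² dx / ∫|ψ|² dx.
Expand each integrand as polynomial × e^(−2γx²) and use ∫x^(2j)·e^(−2γx²) dx = (2j−1)!!/(4γ)^j · √(π/(2γ)), odd powers → 0; here √(π/(2γ)) = 1.3468.
State is unnormalized: ∫|ψ|² dx = 0.38880, and ∫ψ*·V(x)·ψ dx = 0.52005, so ⟨V⟩ = 0.52005 / 0.38880.
⟨V⟩ = 1.3376.

1.34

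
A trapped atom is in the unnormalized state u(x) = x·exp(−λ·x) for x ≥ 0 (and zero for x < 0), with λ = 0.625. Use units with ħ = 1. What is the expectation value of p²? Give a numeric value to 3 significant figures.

0.391

p² u = −ħ² d²u/dx²; ⟨p²⟩ = −ħ² ∫ u*·u'' dx / ∫|u|² dx.
Differentiate x·exp(−λ·x) with the product rule; every integrand then reduces to terms xʲ·e^(−2λx) on [0, ∞), with ∫₀^∞ xʲ·e^(−2λx) dx = j!/(2λ)^(j+1).
State is unnormalized: ∫|u|² dx = 1.0240, and ∫u*·(−ħ² u'') dx = 0.40000, so ⟨p²⟩ = 0.40000 / 1.0240.
⟨p²⟩ = 0.39063.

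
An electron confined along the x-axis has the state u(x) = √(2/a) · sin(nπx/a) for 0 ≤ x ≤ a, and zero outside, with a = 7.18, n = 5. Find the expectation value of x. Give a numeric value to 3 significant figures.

⟨x⟩ = ∫ x·|u|² dx (integrals over the domain).
With sin²θ = (1 − cos2θ)/2 on 0 ≤ x ≤ a: ∫sin²(nπx/a) dx = a/2, ∫x·sin²(nπx/a) dx = a²/4, ∫x²·sin²(nπx/a) dx = a³·(1/6 − 1/(4n²π²)); higher powers xᵏ the same way, integrating xᵏ·cos(2nπx/a) by parts.
⟨x⟩ = 3.5900.

3.59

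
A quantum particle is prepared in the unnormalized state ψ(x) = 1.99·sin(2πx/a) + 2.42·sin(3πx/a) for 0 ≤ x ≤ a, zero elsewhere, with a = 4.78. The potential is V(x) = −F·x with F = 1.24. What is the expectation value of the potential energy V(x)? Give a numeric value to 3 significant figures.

⟨V⟩ = ∫ V(x)·|ψ|² dx / ∫|ψ|² dx.
On 0 ≤ x ≤ a (j ≠ l): ∫sin²(jπx/a) dx = a/2, ∫sin(jπx/a)·sin(lπx/a) dx = 0; diagonal moments ∫x·sin²(jπx/a) dx = a²/4, ∫x²·sin²(jπx/a) dx = a³·(1/6 − 1/(4j²π²)); cross terms ∫x·sin(jπx/a)·sin(lπx/a) dx = 0 for j + l even and −4jla²/(π²(j² − l²)²) for j + l odd, ∫x²·sin(jπx/a)·sin(lπx/a) dx = (−1)^(j+l)·4jla³/(π²(j² − l²)²); higher powers the same way via product-to-sum and parts.
State is unnormalized: ∫|ψ|² dx = 23.461, and ∫ψ*·V(x)·ψ dx = -42.987, so ⟨V⟩ = -42.987 / 23.461.
⟨V⟩ = -1.8323.

-1.83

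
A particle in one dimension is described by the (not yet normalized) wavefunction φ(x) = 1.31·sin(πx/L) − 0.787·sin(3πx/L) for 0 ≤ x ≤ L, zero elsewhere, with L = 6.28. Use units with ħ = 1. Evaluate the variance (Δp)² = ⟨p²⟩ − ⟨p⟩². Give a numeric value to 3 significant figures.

Compute ⟨p⟩ and ⟨p²⟩ separately; (Δp)² = ⟨p²⟩ − ⟨p⟩².
d²/dx² sin(jπx/L) = −(jπ/L)²·sin(jπx/L); on 0 ≤ x ≤ L, ∫sin²(jπx/L) dx = L/2 and ∫sin(jπx/L)·sin(lπx/L) dx = 0 for j ≠ l, so only diagonal terms survive in ∫|φ|² and ∫φ·φ″; ∫φ·φ′ dx = [φ²/2] between the walls = 0.
Normalization: ∫|φ|² dx = 7.3334.
⟨p⟩ = 0.0000 and ⟨p²⟩ = 0.78119.
(Δp)² = 0.78119 − (0.0000)² = 0.78119.

0.781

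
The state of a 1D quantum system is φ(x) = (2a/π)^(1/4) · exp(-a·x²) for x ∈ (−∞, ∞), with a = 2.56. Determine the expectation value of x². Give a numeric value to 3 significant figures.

⟨x²⟩ = ∫ x²·|φ|² dx (integrals over the domain).
Gaussian moments: ∫x^(2j)·e^(−2ax²) dx = (2j−1)!!/(4a)^j · √(π/(2a)), odd powers integrate to 0; here √(π/(2a)) = 0.78332.
⟨x²⟩ = 0.097656.

0.0977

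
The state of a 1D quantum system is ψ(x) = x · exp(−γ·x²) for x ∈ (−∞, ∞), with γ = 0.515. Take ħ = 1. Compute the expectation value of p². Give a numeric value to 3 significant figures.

p² ψ = −ħ² d²ψ/dx²; ⟨p²⟩ = −ħ² ∫ ψ*·ψ'' dx / ∫|ψ|² dx.
Expand each integrand as polynomial × e^(−2γx²) and use ∫x^(2j)·e^(−2γx²) dx = (2j−1)!!/(4γ)^j · √(π/(2γ)), odd powers → 0; here √(π/(2γ)) = 1.7465. Differentiate with the product rule, d/dx e^(−γx²) = −2γx·e^(−γx²).
State is unnormalized: ∫|ψ|² dx = 0.84779, and ∫ψ*·(−ħ² ψ'') dx = 1.3098, so ⟨p²⟩ = 1.3098 / 0.84779.
⟨p²⟩ = 1.5450.

1.55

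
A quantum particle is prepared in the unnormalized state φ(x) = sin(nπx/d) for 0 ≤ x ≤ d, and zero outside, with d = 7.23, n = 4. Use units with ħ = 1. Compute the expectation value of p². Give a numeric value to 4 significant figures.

3.021

p² φ = −ħ² d²φ/dx²; ⟨p²⟩ = −ħ² ∫ φ*·φ'' dx / ∫|φ|² dx.
d/dx sin(nπx/d) = (nπ/d)·cos(nπx/d) and d²/dx² sin(nπx/d) = −(nπ/d)²·sin(nπx/d); on 0 ≤ x ≤ d, ∫sin²(nπx/d) dx = d/2 and ∫sin(nπx/d)·cos(nπx/d) dx = 0.
State is unnormalized: ∫|φ|² dx = 3.6150, and ∫φ*·(−ħ² φ'') dx = 10.921, so ⟨p²⟩ = 10.921 / 3.6150.
⟨p²⟩ = 3.0209.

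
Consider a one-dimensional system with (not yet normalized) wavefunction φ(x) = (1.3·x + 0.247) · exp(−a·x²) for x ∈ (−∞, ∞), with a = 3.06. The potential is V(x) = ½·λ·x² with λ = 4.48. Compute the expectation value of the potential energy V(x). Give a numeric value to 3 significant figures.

⟨V⟩ = ∫ V(x)·|φ|² dx / ∫|φ|² dx.
Expand each integrand as polynomial × e^(−2ax²) and use ∫x^(2j)·e^(−2ax²) dx = (2j−1)!!/(4a)^j · √(π/(2a)), odd powers → 0; here √(π/(2a)) = 0.71647.
State is unnormalized: ∫|φ|² dx = 0.14264, and ∫φ*·V(x)·φ dx = 0.062311, so ⟨V⟩ = 0.062311 / 0.14264.
⟨V⟩ = 0.43685.

0.437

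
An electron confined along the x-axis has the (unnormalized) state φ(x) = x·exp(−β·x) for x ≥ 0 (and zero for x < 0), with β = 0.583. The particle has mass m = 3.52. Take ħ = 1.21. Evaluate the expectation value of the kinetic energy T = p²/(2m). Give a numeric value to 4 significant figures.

0.07069

T = −(ħ²/2m) d²/dx², so ⟨T⟩ = −(ħ²/2m) ∫ φ*·φ'' dx / ∫|φ|² dx; with m = 3.52.
Differentiate x·exp(−β·x) with the product rule; every integrand then reduces to terms xʲ·e^(−2βx) on [0, ∞), with ∫₀^∞ xʲ·e^(−2βx) dx = j!/(2β)^(j+1).
State is unnormalized: ∫|φ|² dx = 1.2616, and ∫φ*·(−ħ²/2m · φ'') dx = 0.089180, so ⟨T⟩ = 0.089180 / 1.2616.
⟨T⟩ = 0.070686.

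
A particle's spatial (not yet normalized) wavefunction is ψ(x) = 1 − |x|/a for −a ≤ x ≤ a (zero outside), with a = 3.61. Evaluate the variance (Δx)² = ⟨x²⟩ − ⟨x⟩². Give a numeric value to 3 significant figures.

Compute ⟨x⟩ and ⟨x²⟩ separately, then (Δx)² = ⟨x²⟩ − ⟨x⟩².
ψ is even, so ∫ over [−a, a] = 2∫₀ᵃ with ψ = 1 − x/a there: ∫₀ᵃ (1 − x/a)² dx = a/3, ∫₀ᵃ x²(1 − x/a)² dx = a³/30, ∫₀ᵃ x⁴(1 − x/a)² dx = a⁵/105.
Normalization: ∫|ψ|² dx = 2.4067.
⟨x⟩ = 0.0000 and ⟨x²⟩ = 1.3032.
(Δx)² = 1.3032 − (0.0000)² = 1.3032.

1.30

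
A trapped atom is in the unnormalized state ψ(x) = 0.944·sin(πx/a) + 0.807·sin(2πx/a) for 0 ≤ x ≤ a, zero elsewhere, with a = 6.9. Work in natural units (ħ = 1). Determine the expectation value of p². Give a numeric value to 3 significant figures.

0.470

p² ψ = −ħ² d²ψ/dx²; ⟨p²⟩ = −ħ² ∫ ψ*·ψ'' dx / ∫|ψ|² dx.
d²/dx² sin(jπx/a) = −(jπ/a)²·sin(jπx/a); on 0 ≤ x ≤ a, ∫sin²(jπx/a) dx = a/2 and ∫sin(jπx/a)·sin(lπx/a) dx = 0 for j ≠ l, so only diagonal terms survive in ∫|ψ|² and ∫ψ·ψ″; ∫ψ·ψ′ dx = [ψ²/2] between the walls = 0.
State is unnormalized: ∫|ψ|² dx = 5.3212, and ∫ψ*·(−ħ² ψ'') dx = 2.5004, so ⟨p²⟩ = 2.5004 / 5.3212.
⟨p²⟩ = 0.46989.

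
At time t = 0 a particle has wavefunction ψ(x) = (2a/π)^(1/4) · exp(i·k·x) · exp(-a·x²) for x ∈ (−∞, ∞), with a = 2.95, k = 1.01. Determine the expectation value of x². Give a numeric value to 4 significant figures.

0.08475

⟨x²⟩ = ∫ x²·|ψ|² dx (integrals over the domain).
Gaussian moments: ∫x^(2j)·e^(−2ax²) dx = (2j−1)!!/(4a)^j · √(π/(2a)), odd powers integrate to 0; here √(π/(2a)) = 0.72971.
⟨x²⟩ = 0.084746.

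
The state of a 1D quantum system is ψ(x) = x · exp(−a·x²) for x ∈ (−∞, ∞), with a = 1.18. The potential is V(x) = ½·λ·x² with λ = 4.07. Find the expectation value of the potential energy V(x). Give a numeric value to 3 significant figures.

⟨V⟩ = ∫ V(x)·|ψ|² dx / ∫|ψ|² dx.
Expand each integrand as polynomial × e^(−2ax²) and use ∫x^(2j)·e^(−2ax²) dx = (2j−1)!!/(4a)^j · √(π/(2a)), odd powers → 0; here √(π/(2a)) = 1.1538.
State is unnormalized: ∫|ψ|² dx = 0.24444, and ∫ψ*·V(x)·ψ dx = 0.31617, so ⟨V⟩ = 0.31617 / 0.24444.
⟨V⟩ = 1.2934.

1.29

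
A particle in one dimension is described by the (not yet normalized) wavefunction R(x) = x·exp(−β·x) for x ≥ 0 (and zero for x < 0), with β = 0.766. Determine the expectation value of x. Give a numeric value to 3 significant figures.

1.96

⟨x⟩ = ∫ x·|R|² dx / ∫|R|² dx (integrals over the domain).
Every integrand reduces to terms xʲ·e^(−2βx) on [0, ∞); use ∫₀^∞ xʲ·e^(−2βx) dx = j!/(2β)^(j+1).
State is unnormalized: ∫|R|² dx = 0.55623, and ∫R*·x·R dx = 1.0892, so ⟨x⟩ = 1.0892 / 0.55623.
⟨x⟩ = 1.9582.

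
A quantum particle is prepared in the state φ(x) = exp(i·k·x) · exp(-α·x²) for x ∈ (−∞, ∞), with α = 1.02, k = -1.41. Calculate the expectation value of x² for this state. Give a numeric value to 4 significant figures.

0.2451

⟨x²⟩ = ∫ x²·|φ|² dx / ∫|φ|² dx (integrals over the domain).
Gaussian moments: ∫x^(2j)·e^(−2αx²) dx = (2j−1)!!/(4α)^j · √(π/(2α)), odd powers integrate to 0; here √(π/(2α)) = 1.2410.
State is unnormalized: ∫|φ|² dx = 1.2410, and ∫φ*·x²·φ dx = 0.30416, so ⟨x²⟩ = 0.30416 / 1.2410.
⟨x²⟩ = 0.24510.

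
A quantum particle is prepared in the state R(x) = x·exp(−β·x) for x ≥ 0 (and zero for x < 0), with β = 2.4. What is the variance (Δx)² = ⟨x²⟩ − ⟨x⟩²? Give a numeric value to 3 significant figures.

0.130

Compute ⟨x⟩ and ⟨x²⟩ separately, then (Δx)² = ⟨x²⟩ − ⟨x⟩².
Every integrand reduces to terms xʲ·e^(−2βx) on [0, ∞); use ∫₀^∞ xʲ·e^(−2βx) dx = j!/(2β)^(j+1).
Normalization: ∫|R|² dx = 0.018084.
⟨x⟩ = 0.62500 and ⟨x²⟩ = 0.52083.
(Δx)² = 0.52083 − (0.62500)² = 0.13021.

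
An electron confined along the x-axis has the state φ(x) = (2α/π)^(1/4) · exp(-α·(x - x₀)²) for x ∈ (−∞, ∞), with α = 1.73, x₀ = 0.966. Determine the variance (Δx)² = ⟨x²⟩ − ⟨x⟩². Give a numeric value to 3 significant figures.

Compute ⟨x⟩ and ⟨x²⟩ separately, then (Δx)² = ⟨x²⟩ − ⟨x⟩².
Gaussian moments (u = x − x₀): ∫u^(2j)·e^(−2αu²) du = (2j−1)!!/(4α)^j · √(π/(2α)), odd powers integrate to 0; here √(π/(2α)) = 0.95288.
⟨x⟩ = 0.96600 and ⟨x²⟩ = 1.0777.
(Δx)² = 1.0777 − (0.96600)² = 0.14451.

0.145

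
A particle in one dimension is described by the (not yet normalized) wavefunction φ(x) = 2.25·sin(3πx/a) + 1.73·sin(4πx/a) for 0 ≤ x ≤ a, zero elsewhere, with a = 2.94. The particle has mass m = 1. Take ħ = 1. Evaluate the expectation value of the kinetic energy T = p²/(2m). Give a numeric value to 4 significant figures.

6.623

T = −(ħ²/2m) d²/dx², so ⟨T⟩ = −(ħ²/2m) ∫ φ*·φ'' dx / ∫|φ|² dx; with m = 1.
d²/dx² sin(jπx/a) = −(jπ/a)²·sin(jπx/a); on 0 ≤ x ≤ a, ∫sin²(jπx/a) dx = a/2 and ∫sin(jπx/a)·sin(lπx/a) dx = 0 for j ≠ l, so only diagonal terms survive in ∫|φ|² and ∫φ·φ″; ∫φ·φ′ dx = [φ²/2] between the walls = 0.
State is unnormalized: ∫|φ|² dx = 11.841, and ∫φ*·(−ħ²/2m · φ'') dx = 78.427, so ⟨T⟩ = 78.427 / 11.841.
⟨T⟩ = 6.6231.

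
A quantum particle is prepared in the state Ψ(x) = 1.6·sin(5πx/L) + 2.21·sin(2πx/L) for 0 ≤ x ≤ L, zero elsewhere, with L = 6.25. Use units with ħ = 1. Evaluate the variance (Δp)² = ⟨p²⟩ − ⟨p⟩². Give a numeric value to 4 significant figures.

Compute ⟨p⟩ and ⟨p²⟩ separately; (Δp)² = ⟨p²⟩ − ⟨p⟩².
d²/dx² sin(jπx/L) = −(jπ/L)²·sin(jπx/L); on 0 ≤ x ≤ L, ∫sin²(jπx/L) dx = L/2 and ∫sin(jπx/L)·sin(lπx/L) dx = 0 for j ≠ l, so only diagonal terms survive in ∫|Ψ|² and ∫Ψ·Ψ″; ∫Ψ·Ψ′ dx = [Ψ²/2] between the walls = 0.
Normalization: ∫|Ψ|² dx = 23.263.
⟨p⟩ = 0.0000 and ⟨p²⟩ = 2.8353.
(Δp)² = 2.8353 − (0.0000)² = 2.8353.

2.835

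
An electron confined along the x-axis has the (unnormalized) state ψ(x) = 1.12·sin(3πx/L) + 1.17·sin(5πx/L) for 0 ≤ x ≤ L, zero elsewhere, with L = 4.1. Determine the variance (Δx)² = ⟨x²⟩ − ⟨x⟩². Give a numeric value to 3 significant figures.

Compute ⟨x⟩ and ⟨x²⟩ separately, then (Δx)² = ⟨x²⟩ − ⟨x⟩².
On 0 ≤ x ≤ L (j ≠ l): ∫sin²(jπx/L) dx = L/2, ∫sin(jπx/L)·sin(lπx/L) dx = 0; diagonal moments ∫x·sin²(jπx/L) dx = L²/4, ∫x²·sin²(jπx/L) dx = L³·(1/6 − 1/(4j²π²)); cross terms ∫x·sin(jπx/L)·sin(lπx/L) dx = 0 for j + l even and −4jlL²/(π²(j² − l²)²) for j + l odd, ∫x²·sin(jπx/L)·sin(lπx/L) dx = (−1)^(j+l)·4jlL³/(π²(j² − l²)²); higher powers the same way via product-to-sum and parts.
Normalization: ∫|ψ|² dx = 5.3778.
⟨x⟩ = 2.0500 and ⟨x²⟩ = 6.3379.
(Δx)² = 6.3379 − (2.0500)² = 2.1354.

2.14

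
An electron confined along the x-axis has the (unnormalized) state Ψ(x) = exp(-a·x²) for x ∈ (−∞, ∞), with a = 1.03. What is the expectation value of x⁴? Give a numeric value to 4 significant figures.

⟨x⁴⟩ = ∫ x⁴·|Ψ|² dx / ∫|Ψ|² dx (integrals over the domain).
Gaussian moments: ∫x^(2j)·e^(−2ax²) dx = (2j−1)!!/(4a)^j · √(π/(2a)), odd powers integrate to 0; here √(π/(2a)) = 1.2349.
State is unnormalized: ∫|Ψ|² dx = 1.2349, and ∫Ψ*·x⁴·Ψ dx = 0.21826, so ⟨x⁴⟩ = 0.21826 / 1.2349.
⟨x⁴⟩ = 0.17674.

0.1767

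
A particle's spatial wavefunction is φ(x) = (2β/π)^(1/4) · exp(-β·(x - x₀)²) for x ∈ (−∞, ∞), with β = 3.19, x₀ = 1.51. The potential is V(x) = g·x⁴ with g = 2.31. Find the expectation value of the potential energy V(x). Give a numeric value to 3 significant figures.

⟨V⟩ = ∫ V(x)·|φ|² dx.
Gaussian moments (u = x − x₀): ∫u^(2j)·e^(−2βu²) du = (2j−1)!!/(4β)^j · √(π/(2β)), odd powers integrate to 0; here √(π/(2β)) = 0.70172.
⟨V⟩ = 14.529.

14.5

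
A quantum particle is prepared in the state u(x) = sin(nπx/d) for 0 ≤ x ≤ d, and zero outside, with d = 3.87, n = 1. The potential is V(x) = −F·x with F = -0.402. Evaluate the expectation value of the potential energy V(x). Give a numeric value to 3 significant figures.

0.778

⟨V⟩ = ∫ V(x)·|u|² dx / ∫|u|² dx.
With sin²θ = (1 − cos2θ)/2 on 0 ≤ x ≤ d: ∫sin²(nπx/d) dx = d/2, ∫x·sin²(nπx/d) dx = d²/4, ∫x²·sin²(nπx/d) dx = d³·(1/6 − 1/(4n²π²)); higher powers xᵏ the same way, integrating xᵏ·cos(2nπx/d) by parts.
State is unnormalized: ∫|u|² dx = 1.9350, and ∫u*·V(x)·u dx = 1.5052, so ⟨V⟩ = 1.5052 / 1.9350.
⟨V⟩ = 0.77787.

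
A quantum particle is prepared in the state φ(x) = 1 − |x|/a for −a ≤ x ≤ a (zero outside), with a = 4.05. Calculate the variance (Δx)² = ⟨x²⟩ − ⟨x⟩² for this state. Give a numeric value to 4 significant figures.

1.640

Compute ⟨x⟩ and ⟨x²⟩ separately, then (Δx)² = ⟨x²⟩ − ⟨x⟩².
φ is even, so ∫ over [−a, a] = 2∫₀ᵃ with φ = 1 − x/a there: ∫₀ᵃ (1 − x/a)² dx = a/3, ∫₀ᵃ x²(1 − x/a)² dx = a³/30, ∫₀ᵃ x⁴(1 − x/a)² dx = a⁵/105.
Normalization: ∫|φ|² dx = 2.7000.
⟨x⟩ = 0.0000 and ⟨x²⟩ = 1.6403.
(Δx)² = 1.6403 − (0.0000)² = 1.6403.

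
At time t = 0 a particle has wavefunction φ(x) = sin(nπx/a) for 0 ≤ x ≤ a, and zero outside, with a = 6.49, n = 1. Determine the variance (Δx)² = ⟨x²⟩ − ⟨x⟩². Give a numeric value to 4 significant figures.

Compute ⟨x⟩ and ⟨x²⟩ separately, then (Δx)² = ⟨x²⟩ − ⟨x⟩².
With sin²θ = (1 − cos2θ)/2 on 0 ≤ x ≤ a: ∫sin²(nπx/a) dx = a/2, ∫x·sin²(nπx/a) dx = a²/4, ∫x²·sin²(nπx/a) dx = a³·(1/6 − 1/(4n²π²)); higher powers xᵏ the same way, integrating xᵏ·cos(2nπx/a) by parts.
Normalization: ∫|φ|² dx = 3.2450.
⟨x⟩ = 3.2450 and ⟨x²⟩ = 11.906.
(Δx)² = 11.906 − (3.2450)² = 1.3762.

1.376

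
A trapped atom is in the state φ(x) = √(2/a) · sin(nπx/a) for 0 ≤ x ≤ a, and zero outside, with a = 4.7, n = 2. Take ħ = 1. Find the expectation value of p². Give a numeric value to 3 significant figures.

p² φ = −ħ² d²φ/dx²; ⟨p²⟩ = −ħ² ∫ φ*·φ'' dx.
d/dx sin(nπx/a) = (nπ/a)·cos(nπx/a) and d²/dx² sin(nπx/a) = −(nπ/a)²·sin(nπx/a); on 0 ≤ x ≤ a, ∫sin²(nπx/a) dx = a/2 and ∫sin(nπx/a)·cos(nπx/a) dx = 0.
⟨p²⟩ = 1.7872.

1.79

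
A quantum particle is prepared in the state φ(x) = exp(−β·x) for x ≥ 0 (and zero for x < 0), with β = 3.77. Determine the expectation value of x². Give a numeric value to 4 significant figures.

0.03518

⟨x²⟩ = ∫ x²·|φ|² dx / ∫|φ|² dx (integrals over the domain).
Every integrand reduces to terms xʲ·e^(−2βx) on [0, ∞); use ∫₀^∞ xʲ·e^(−2βx) dx = j!/(2β)^(j+1).
State is unnormalized: ∫|φ|² dx = 0.13263, and ∫φ*·x²·φ dx = 0.0046657, so ⟨x²⟩ = 0.0046657 / 0.13263.
⟨x²⟩ = 0.035179.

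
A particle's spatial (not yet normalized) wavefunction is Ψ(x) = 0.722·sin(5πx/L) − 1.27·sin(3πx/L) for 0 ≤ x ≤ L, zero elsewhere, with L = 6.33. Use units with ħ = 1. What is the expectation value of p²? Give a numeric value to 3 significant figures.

3.18

p² Ψ = −ħ² d²Ψ/dx²; ⟨p²⟩ = −ħ² ∫ Ψ*·Ψ'' dx / ∫|Ψ|² dx.
d²/dx² sin(jπx/L) = −(jπ/L)²·sin(jπx/L); on 0 ≤ x ≤ L, ∫sin²(jπx/L) dx = L/2 and ∫sin(jπx/L)·sin(lπx/L) dx = 0 for j ≠ l, so only diagonal terms survive in ∫|Ψ|² and ∫Ψ·Ψ″; ∫Ψ·Ψ′ dx = [Ψ²/2] between the walls = 0.
State is unnormalized: ∫|Ψ|² dx = 6.7547, and ∫Ψ*·(−ħ² Ψ'') dx = 21.476, so ⟨p²⟩ = 21.476 / 6.7547.
⟨p²⟩ = 3.1795.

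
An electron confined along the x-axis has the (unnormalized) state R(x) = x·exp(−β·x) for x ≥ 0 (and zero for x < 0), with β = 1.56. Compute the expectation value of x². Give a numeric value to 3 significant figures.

1.23

⟨x²⟩ = ∫ x²·|R|² dx / ∫|R|² dx (integrals over the domain).
Every integrand reduces to terms xʲ·e^(−2βx) on [0, ∞); use ∫₀^∞ xʲ·e^(−2βx) dx = j!/(2β)^(j+1).
State is unnormalized: ∫|R|² dx = 0.065852, and ∫R*·x²·R dx = 0.081178, so ⟨x²⟩ = 0.081178 / 0.065852.
⟨x²⟩ = 1.2327.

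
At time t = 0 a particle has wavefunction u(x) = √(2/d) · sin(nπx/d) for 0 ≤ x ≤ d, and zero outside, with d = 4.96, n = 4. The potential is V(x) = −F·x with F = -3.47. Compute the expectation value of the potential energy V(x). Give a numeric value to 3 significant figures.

⟨V⟩ = ∫ V(x)·|u|² dx.
With sin²θ = (1 − cos2θ)/2 on 0 ≤ x ≤ d: ∫sin²(nπx/d) dx = d/2, ∫x·sin²(nπx/d) dx = d²/4, ∫x²·sin²(nπx/d) dx = d³·(1/6 − 1/(4n²π²)); higher powers xᵏ the same way, integrating xᵏ·cos(2nπx/d) by parts.
⟨V⟩ = 8.6056.

8.61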